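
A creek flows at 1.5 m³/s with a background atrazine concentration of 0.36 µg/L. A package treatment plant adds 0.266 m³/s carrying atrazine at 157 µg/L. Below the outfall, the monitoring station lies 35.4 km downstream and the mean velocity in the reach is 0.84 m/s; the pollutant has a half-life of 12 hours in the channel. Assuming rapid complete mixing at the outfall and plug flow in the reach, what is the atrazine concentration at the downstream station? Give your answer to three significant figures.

Mass balance: C = (1.500·0.3600 + 0.2660·157.0) / 1.766 = 42.30/1.766 = 23.95 µg/L.
Travel time t = 35.4·1000 / 0.84 = 42140 s = 11.71 h.
Half-life 12 h → k = ln 2 / 12 = 0.05776 h⁻¹ = 1.386 d⁻¹.
Applying C = C₀e^(−kt): 23.95 × 0.5086 = 12.18 µg/L.

12.2 µg/L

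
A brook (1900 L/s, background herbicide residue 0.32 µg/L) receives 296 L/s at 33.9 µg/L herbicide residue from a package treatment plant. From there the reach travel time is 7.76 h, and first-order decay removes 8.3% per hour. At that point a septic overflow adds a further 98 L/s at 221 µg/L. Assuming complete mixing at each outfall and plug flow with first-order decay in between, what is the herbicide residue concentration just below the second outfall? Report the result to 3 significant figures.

11.8 µg/L

Mass balance: C = (1900·0.3200 + 296.0·33.90) / 2196 = 10640/2196 = 4.846 µg/L; combined flow 2196 L/s.
8.3%/h lost → k = −ln(1 − 0.083) = 0.08665 h⁻¹.
Applying C = C₀e^(−kt): 4.846 × 0.5105 = 2.474 µg/L.
Second outfall: C = (2196·2.474 + 98.00·221.0)/2294 = 11.81 µg/L.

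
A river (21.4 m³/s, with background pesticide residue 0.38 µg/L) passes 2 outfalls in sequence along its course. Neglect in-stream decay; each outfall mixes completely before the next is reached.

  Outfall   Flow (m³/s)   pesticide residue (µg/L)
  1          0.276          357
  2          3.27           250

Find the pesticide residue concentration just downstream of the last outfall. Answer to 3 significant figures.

37.0 µg/L

After outfall 1: Q = 21.40 + 0.2760 = 21.68 m³/s; C = (21.40·0.3800 + 0.2760·357.0)/21.68 = 4.921 µg/L.
After outfall 2: Q = 21.68 + 3.270 = 24.95 m³/s; C = (21.68·4.921 + 3.270·250.0)/24.95 = 37.05 µg/L.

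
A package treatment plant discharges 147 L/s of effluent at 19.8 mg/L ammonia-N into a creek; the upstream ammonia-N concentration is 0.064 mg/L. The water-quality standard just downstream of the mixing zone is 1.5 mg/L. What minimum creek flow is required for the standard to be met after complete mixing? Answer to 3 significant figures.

1870 L/s

Set C_mix = 1.5: (Q·0.06400 + 147.0·19.80) / (Q + 147.0) = 1.5
→ Q = 147.0·(19.80 − 1.5)/(1.5 − 0.06400) = 1873 L/s.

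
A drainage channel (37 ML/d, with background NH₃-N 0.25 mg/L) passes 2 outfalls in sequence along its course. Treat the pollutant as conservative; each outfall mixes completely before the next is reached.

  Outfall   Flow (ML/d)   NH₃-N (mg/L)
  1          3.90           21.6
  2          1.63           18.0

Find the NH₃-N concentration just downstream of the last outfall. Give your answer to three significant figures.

2.89 mg/L

Below outfall 1: Q → 40.90 ML/d, C = (37.00·0.2500 + 3.900·21.60)/40.90 = 2.286 mg/L.
Below outfall 2: Q → 42.53 ML/d, C = (40.90·2.286 + 1.630·18.00)/42.53 = 2.888 mg/L.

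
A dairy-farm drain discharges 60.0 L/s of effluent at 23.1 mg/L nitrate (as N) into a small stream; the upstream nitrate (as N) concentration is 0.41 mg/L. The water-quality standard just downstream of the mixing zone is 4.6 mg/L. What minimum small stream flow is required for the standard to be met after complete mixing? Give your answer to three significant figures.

265 L/s

Set C_mix = 4.6: (Q·0.4100 + 60.00·23.10) / (Q + 60.00) = 4.6
→ Q = 60.00·(23.10 − 4.6)/(4.6 − 0.4100) = 264.9 L/s.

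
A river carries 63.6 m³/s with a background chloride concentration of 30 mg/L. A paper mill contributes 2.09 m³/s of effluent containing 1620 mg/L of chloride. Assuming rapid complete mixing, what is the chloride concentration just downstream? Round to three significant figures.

80.6 mg/L

Mixed concentration C = ΣQC/ΣQ = (63.60·30.00 + 2.090·1620) / 65.69 = 5294/65.69 = 80.59 mg/L.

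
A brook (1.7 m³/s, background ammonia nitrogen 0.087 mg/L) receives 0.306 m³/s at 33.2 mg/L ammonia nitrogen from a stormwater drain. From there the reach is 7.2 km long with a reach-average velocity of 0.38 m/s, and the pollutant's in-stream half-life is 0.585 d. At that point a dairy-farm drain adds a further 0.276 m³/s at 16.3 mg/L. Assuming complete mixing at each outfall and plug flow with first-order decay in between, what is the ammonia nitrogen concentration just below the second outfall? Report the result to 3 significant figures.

Conservation of mass: C = (1.700·0.08700 + 0.3060·33.20) / 2.006 = 10.31/2.006 = 5.138 mg/L; combined flow 2.006 m³/s.
Travel time t = 7.2·1000 / 0.38 = 18950 s = 5.263 h.
Half-life 0.585 d → k = ln 2 / 0.585 = 1.185 d⁻¹.
After decay, C = 5.138 × e^(−kt) = 5.138 × 0.7712 = 3.962 mg/L.
At the second outfall, C = (2.006·3.962 + 0.2760·16.30) / (2.006 + 0.2760) = 5.455 mg/L.

5.45 mg/L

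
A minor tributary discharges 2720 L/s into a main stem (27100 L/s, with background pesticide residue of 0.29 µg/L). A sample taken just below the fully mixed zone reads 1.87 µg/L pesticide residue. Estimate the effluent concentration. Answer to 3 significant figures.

17.6 µg/L

Mass balance: 27100·0.2900 + 2720·Cₑ = 29820·1.870
→ Cₑ = (29820·1.870 − 27100·0.2900) / 2720 = 17.61 µg/L.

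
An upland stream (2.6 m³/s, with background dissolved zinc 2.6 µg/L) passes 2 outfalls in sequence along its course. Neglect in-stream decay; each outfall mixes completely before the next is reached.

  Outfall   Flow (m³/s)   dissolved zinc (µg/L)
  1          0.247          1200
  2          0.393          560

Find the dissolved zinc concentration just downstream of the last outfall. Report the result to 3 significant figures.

161 µg/L

After outfall 1: Q = 2.600 + 0.2470 = 2.847 m³/s; C = (2.600·2.600 + 0.2470·1200)/2.847 = 106.5 µg/L.
After outfall 2: Q = 2.847 + 0.3930 = 3.240 m³/s; C = (2.847·106.5 + 0.3930·560.0)/3.240 = 161.5 µg/L.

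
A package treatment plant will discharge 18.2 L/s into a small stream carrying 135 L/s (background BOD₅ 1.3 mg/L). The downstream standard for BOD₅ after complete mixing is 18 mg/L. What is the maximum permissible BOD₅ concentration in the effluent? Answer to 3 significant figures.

At the limit, (Qr·Cr + Qe·Cₑ)/(Qr + Qe) = 18:
Cₑ = (153.2·18 − 135.0·1.300) / 18.20 = 141.9 mg/L.

142 mg/L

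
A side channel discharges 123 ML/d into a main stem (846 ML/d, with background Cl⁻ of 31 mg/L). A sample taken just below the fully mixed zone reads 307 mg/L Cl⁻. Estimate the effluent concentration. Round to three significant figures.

2210 mg/L

Mass balance: 846.0·31.00 + 123.0·Cₑ = 969.0·307.0
→ Cₑ = (969.0·307.0 − 846.0·31.00) / 123.0 = 2205 mg/L.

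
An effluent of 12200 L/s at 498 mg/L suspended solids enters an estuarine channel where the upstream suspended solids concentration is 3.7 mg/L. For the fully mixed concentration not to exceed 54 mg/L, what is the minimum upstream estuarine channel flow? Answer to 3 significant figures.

108000 L/s

Set C_mix = 54: (Q·3.700 + 12200·498.0) / (Q + 12200) = 54
→ Q = 12200·(498.0 − 54)/(54 − 3.700) = 107700 L/s.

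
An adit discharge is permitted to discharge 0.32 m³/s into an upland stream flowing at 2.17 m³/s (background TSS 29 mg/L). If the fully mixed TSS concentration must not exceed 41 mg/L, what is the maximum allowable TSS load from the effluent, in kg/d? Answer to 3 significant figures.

Mass balance at the limit: 2.170·29.00 + 0.3200·Cₑ = 2.490·41 → Cₑ = 122.4 mg/L.
Load = 0.3200 m³/s × 122.4 g/m³ × 86 400 s/d = 3383 kg/d.

3380 kg/d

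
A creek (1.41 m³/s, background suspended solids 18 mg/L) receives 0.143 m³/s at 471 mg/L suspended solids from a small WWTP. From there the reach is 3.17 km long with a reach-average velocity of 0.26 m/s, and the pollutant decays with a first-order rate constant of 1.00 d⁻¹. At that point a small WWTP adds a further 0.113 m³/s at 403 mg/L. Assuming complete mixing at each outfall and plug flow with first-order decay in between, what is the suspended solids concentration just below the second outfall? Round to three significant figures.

Conservation of mass: C = (1.410·18.00 + 0.1430·471.0) / 1.553 = 92.73/1.553 = 59.71 mg/L; combined flow 1.553 m³/s.
Travel time t = 3.17·1000 / 0.26 = 12190 s = 3.387 h.
Decay over the reach: 59.71·exp(−kt) = 59.71·0.8684 = 51.85 mg/L.
At the second outfall, C = (1.553·51.85 + 0.1130·403.0) / (1.553 + 0.1130) = 75.67 mg/L.

75.7 mg/L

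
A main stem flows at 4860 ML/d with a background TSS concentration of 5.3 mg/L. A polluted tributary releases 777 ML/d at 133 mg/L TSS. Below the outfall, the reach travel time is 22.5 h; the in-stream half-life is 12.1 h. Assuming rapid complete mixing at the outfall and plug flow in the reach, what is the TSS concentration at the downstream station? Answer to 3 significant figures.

Conservation of mass: C = (4860·5.300 + 777.0·133.0) / 5637 = 129100/5637 = 22.90 mg/L.
Half-life 12.1 h → k = ln 2 / 12.1 = 0.05728 h⁻¹ = 1.375 d⁻¹.
After decay, C = 22.90 × e^(−kt) = 22.90 × 0.2756 = 6.311 mg/L.

6.31 mg/L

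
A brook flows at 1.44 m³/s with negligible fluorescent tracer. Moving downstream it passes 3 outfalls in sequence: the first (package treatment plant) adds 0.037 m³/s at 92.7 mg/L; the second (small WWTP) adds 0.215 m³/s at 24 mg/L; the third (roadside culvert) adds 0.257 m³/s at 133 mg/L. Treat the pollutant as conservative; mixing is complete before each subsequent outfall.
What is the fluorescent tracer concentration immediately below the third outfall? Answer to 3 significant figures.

21.9 mg/L

Below outfall 1: Q → 1.477 m³/s, C = (1.440·0 + 0.03700·92.70)/1.477 = 2.322 mg/L.
Below outfall 2: Q → 1.692 m³/s, C = (1.477·2.322 + 0.2150·24.00)/1.692 = 5.077 mg/L.
Below outfall 3: Q → 1.949 m³/s, C = (1.692·5.077 + 0.2570·133.0)/1.949 = 21.95 mg/L.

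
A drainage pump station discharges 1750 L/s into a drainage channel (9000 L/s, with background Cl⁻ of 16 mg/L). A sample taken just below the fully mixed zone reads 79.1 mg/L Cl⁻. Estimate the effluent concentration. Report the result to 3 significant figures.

Mass balance: 9000·16.00 + 1750·Cₑ = 10750·79.10
→ Cₑ = (10750·79.10 − 9000·16.00) / 1750 = 403.6 mg/L.

404 mg/L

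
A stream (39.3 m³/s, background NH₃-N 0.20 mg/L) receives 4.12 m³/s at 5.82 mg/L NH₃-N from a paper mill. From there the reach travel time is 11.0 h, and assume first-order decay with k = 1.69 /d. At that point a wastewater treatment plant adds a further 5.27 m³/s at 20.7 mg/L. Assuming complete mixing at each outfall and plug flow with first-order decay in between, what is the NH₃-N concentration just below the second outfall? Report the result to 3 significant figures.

Mass balance: C = (39.30·0.2000 + 4.120·5.820) / 43.42 = 31.84/43.42 = 0.7333 mg/L; combined flow 43.42 m³/s.
First-order decay: C = 0.7333·exp(−k·t) = 0.7333·0.4609 = 0.3380 mg/L.
Second outfall: C = (43.42·0.3380 + 5.270·20.70)/48.69 = 2.542 mg/L.

2.54 mg/L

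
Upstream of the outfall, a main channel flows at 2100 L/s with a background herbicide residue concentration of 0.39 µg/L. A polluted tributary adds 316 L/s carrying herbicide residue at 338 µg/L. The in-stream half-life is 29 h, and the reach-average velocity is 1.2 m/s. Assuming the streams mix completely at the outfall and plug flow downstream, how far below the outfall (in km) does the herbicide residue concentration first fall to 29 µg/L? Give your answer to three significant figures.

Conservation of mass: C = (2100·0.3900 + 316.0·338.0) / 2416 = 107600/2416 = 44.55 µg/L.
Half-life 29 h → k = ln 2 / 29 = 0.02390 h⁻¹ = 0.5736 d⁻¹.
Set 44.55·exp(−k·t) = 29 → t = ln(44.55/29)/k = 64650 s = 17.96 h.
Distance = v·t = 1.2·64650 = 77590 m = 77.59 km.

77.6 km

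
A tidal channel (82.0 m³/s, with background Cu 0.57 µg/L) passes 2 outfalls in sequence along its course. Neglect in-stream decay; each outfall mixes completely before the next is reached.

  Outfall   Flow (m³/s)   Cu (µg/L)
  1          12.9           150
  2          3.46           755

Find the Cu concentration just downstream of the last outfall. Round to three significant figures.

46.7 µg/L

Below outfall 1: Q → 94.90 m³/s, C = (82.00·0.5700 + 12.90·150.0)/94.90 = 20.88 µg/L.
Below outfall 2: Q → 98.36 m³/s, C = (94.90·20.88 + 3.460·755.0)/98.36 = 46.71 µg/L.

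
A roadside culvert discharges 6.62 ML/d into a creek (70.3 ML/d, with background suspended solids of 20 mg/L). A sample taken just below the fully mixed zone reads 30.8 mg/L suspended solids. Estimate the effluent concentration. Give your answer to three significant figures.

Mass balance: 70.30·20.00 + 6.620·Cₑ = 76.92·30.80
→ Cₑ = (76.92·30.80 − 70.30·20.00) / 6.620 = 145.5 mg/L.

145 mg/L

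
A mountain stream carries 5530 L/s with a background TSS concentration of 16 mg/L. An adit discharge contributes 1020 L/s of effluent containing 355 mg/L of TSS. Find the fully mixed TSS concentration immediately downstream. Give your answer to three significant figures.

Flow-weighted average: C = (5530·16.00 + 1020·355.0) / 6550 = 450600/6550 = 68.79 mg/L.

68.8 mg/L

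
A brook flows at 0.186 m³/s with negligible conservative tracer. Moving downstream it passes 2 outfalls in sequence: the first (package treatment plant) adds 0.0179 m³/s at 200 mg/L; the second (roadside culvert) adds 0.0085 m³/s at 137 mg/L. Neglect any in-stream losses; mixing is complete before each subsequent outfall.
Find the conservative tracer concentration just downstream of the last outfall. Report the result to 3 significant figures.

Outfall 1: combined Q = 0.2039 m³/s; C = (0.1860·0 + 0.01790·200.0)/0.2039 = 17.56 mg/L.
Outfall 2: combined Q = 0.2124 m³/s; C = (0.2039·17.56 + 0.008500·137.0)/0.2124 = 22.34 mg/L.

22.3 mg/L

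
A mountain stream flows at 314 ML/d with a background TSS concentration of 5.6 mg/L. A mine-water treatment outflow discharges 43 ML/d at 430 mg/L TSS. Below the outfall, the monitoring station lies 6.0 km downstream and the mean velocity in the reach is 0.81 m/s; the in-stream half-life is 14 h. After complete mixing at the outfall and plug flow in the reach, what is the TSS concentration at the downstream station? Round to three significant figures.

After mixing, C = (314.0·5.600 + 43.00·430.0) / 357.0 = 20250/357.0 = 56.72 mg/L.
Travel time t = 6.0·1000 / 0.81 = 7407 s = 2.058 h.
Half-life 14 h → k = ln 2 / 14 = 0.04951 h⁻¹ = 1.188 d⁻¹.
First-order decay: C = 56.72·exp(−k·t) = 56.72·0.9031 = 51.22 mg/L.

51.2 mg/L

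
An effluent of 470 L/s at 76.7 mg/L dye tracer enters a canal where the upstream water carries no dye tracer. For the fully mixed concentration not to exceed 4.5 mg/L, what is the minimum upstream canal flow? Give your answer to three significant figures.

Set C_mix = 4.5: (Q·0 + 470.0·76.70) / (Q + 470.0) = 4.5
→ Q = 470.0·(76.70 − 4.5)/(4.5 − 0) = 7541 L/s.

7540 L/s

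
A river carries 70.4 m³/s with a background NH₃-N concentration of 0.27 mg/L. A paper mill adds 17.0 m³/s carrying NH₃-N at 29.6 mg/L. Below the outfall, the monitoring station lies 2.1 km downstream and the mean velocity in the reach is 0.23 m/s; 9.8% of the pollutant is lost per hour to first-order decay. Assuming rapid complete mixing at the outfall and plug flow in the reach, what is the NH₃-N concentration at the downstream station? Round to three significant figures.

Flow-weighted average: C = (70.40·0.2700 + 17.00·29.60) / 87.40 = 522.2/87.40 = 5.975 mg/L.
Travel time t = 2.1·1000 / 0.23 = 9130 s = 2.536 h.
9.8%/h lost → k = −ln(1 − 0.098) = 0.1031 h⁻¹.
First-order decay: C = 5.975·exp(−k·t) = 5.975·0.7698 = 4.600 mg/L.

4.60 mg/L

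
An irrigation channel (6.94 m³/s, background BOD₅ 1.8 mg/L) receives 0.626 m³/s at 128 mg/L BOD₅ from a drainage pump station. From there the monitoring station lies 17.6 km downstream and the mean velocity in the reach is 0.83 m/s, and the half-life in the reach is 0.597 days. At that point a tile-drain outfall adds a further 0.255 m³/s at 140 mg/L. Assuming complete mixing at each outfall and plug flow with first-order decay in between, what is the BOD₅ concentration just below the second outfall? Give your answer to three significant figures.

13.5 mg/L

Flow-weighted average: C = (6.940·1.800 + 0.6260·128.0) / 7.566 = 92.62/7.566 = 12.24 mg/L; combined flow 7.566 m³/s.
Travel time t = 17.6·1000 / 0.83 = 21200 s = 5.890 h.
Half-life 0.597 d → k = ln 2 / 0.597 = 1.161 d⁻¹.
Applying C = C₀e^(−kt): 12.24 × 0.7521 = 9.206 mg/L.
Second outfall: C = (7.566·9.206 + 0.2550·140.0)/7.821 = 13.47 mg/L.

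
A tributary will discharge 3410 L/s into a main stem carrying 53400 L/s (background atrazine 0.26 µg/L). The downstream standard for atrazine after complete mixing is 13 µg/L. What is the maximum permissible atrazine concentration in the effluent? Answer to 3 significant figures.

213 µg/L

At the limit, (Qr·Cr + Qe·Cₑ)/(Qr + Qe) = 13:
Cₑ = (56810·13 − 53400·0.2600) / 3410 = 212.5 µg/L.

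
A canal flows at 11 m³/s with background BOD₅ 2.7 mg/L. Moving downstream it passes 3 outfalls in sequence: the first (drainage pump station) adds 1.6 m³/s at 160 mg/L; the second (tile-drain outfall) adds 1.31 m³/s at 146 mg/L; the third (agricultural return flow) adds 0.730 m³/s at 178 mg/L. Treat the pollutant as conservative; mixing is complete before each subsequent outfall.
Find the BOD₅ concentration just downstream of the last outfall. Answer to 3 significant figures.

41.5 mg/L

After outfall 1: Q = 11.00 + 1.600 = 12.60 m³/s; C = (11.00·2.700 + 1.600·160.0)/12.60 = 22.67 mg/L.
After outfall 2: Q = 12.60 + 1.310 = 13.91 m³/s; C = (12.60·22.67 + 1.310·146.0)/13.91 = 34.29 mg/L.
After outfall 3: Q = 13.91 + 0.7300 = 14.64 m³/s; C = (13.91·34.29 + 0.7300·178.0)/14.64 = 41.45 mg/L.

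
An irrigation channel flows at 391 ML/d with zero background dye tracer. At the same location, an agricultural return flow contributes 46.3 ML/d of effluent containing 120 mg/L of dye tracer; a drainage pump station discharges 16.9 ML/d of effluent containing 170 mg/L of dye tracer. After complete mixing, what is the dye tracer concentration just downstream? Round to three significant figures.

18.6 mg/L

Conservation of mass: C = (391.0·0 + 46.30·120.0 + 16.90·170.0) / 454.2 = 8429/454.2 = 18.56 mg/L.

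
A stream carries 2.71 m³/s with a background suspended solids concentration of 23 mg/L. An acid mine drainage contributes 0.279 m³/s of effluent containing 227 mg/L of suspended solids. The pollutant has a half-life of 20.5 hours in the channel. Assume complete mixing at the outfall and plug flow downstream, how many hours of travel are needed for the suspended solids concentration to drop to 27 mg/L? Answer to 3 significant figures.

Conservation of mass: C = (2.710·23.00 + 0.2790·227.0) / 2.989 = 125.7/2.989 = 42.04 mg/L.
Half-life 20.5 h → k = ln 2 / 20.5 = 0.03381 h⁻¹ = 0.8115 d⁻¹.
42.04·exp(−k·t) = 27 → t = ln(42.04/27)/k = 47150 s = 13.10 h.

13.1 h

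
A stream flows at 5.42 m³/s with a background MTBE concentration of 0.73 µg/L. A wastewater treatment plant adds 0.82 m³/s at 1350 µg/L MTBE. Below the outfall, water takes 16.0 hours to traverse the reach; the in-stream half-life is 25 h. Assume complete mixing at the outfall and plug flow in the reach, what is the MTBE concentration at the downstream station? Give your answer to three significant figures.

114 µg/L

Conservation of mass: C = (5.420·0.7300 + 0.8200·1350) / 6.240 = 1111/6.240 = 178.0 µg/L.
Half-life 25 h → k = ln 2 / 25 = 0.02773 h⁻¹ = 0.6654 d⁻¹.
First-order decay: C = 178.0·exp(−k·t) = 178.0·0.6417 = 114.2 µg/L.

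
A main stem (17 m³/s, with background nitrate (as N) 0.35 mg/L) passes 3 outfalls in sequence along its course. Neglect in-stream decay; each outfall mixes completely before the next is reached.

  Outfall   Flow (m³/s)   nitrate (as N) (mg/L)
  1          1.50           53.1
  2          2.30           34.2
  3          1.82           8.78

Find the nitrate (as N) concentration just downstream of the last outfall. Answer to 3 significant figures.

7.97 mg/L

Outfall 1: combined Q = 18.50 m³/s; C = (17.00·0.3500 + 1.500·53.10)/18.50 = 4.627 mg/L.
Outfall 2: combined Q = 20.80 m³/s; C = (18.50·4.627 + 2.300·34.20)/20.80 = 7.897 mg/L.
Outfall 3: combined Q = 22.62 m³/s; C = (20.80·7.897 + 1.820·8.780)/22.62 = 7.968 mg/L.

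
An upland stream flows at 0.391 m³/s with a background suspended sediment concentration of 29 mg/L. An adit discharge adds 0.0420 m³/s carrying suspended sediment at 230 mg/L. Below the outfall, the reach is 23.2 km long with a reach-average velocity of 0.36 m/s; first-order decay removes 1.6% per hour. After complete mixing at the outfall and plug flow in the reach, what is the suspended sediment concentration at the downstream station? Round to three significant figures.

After mixing, C = (0.3910·29.00 + 0.04200·230.0) / 0.4330 = 21.00/0.4330 = 48.50 mg/L.
Travel time t = 23.2·1000 / 0.36 = 64440 s = 17.90 h.
1.6%/h lost → k = −ln(1 − 0.016) = 0.01613 h⁻¹.
After decay, C = 48.50 × e^(−kt) = 48.50 × 0.7492 = 36.33 mg/L.

36.3 mg/L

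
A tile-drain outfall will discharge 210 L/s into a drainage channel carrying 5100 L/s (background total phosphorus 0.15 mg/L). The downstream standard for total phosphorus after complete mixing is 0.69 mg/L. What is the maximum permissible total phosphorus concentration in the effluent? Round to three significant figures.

13.8 mg/L

At the limit, (Qr·Cr + Qe·Cₑ)/(Qr + Qe) = 0.69:
Cₑ = (5310·0.69 − 5100·0.1500) / 210.0 = 13.80 mg/L.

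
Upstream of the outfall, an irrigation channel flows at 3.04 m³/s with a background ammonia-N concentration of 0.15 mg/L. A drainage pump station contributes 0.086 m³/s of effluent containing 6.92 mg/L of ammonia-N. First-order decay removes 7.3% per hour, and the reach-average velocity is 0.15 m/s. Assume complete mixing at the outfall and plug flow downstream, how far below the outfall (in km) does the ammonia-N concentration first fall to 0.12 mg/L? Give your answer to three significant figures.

7.34 km

Conservation of mass: C = (3.040·0.1500 + 0.08600·6.920) / 3.126 = 1.051/3.126 = 0.3363 mg/L.
7.3%/h lost → k = −ln(1 − 0.073) = 0.07580 h⁻¹.
Set 0.3363·exp(−k·t) = 0.12 → t = ln(0.3363/0.12)/k = 48930 s = 13.59 h.
Distance = v·t = 0.15·48930 = 7340 m = 7.340 km.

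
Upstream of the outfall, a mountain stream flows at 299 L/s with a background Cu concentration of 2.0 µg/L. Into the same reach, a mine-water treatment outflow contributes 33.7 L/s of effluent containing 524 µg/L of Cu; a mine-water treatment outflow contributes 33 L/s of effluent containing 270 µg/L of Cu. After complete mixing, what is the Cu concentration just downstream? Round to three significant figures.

Mixed concentration C = ΣQC/ΣQ = (299.0·2.000 + 33.70·524.0 + 33.00·270.0) / 365.7 = 27170/365.7 = 74.29 µg/L.

74.3 µg/L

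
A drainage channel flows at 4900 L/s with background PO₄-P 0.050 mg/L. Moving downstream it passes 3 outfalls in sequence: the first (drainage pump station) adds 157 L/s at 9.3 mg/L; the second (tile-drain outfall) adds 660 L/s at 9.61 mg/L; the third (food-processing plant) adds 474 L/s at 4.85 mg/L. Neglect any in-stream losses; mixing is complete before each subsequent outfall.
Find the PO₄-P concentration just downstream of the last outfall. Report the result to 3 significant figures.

After outfall 1: Q = 4900 + 157.0 = 5057 L/s; C = (4900·0.05000 + 157.0·9.300)/5057 = 0.3372 mg/L.
After outfall 2: Q = 5057 + 660.0 = 5717 L/s; C = (5057·0.3372 + 660.0·9.610)/5717 = 1.408 mg/L.
After outfall 3: Q = 5717 + 474.0 = 6191 L/s; C = (5717·1.408 + 474.0·4.850)/6191 = 1.671 mg/L.

1.67 mg/L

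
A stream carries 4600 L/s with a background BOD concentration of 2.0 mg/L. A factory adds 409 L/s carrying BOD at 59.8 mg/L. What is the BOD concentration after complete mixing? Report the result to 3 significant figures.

6.72 mg/L

Flow-weighted average: C = (4600·2.000 + 409.0·59.80) / 5009 = 33660/5009 = 6.720 mg/L.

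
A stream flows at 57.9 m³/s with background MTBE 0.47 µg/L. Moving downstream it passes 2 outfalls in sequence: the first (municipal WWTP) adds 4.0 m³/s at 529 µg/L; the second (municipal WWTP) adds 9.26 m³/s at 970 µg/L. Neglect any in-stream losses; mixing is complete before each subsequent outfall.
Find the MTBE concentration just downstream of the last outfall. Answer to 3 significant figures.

156 µg/L

Outfall 1: combined Q = 61.90 m³/s; C = (57.90·0.4700 + 4.000·529.0)/61.90 = 34.62 µg/L.
Outfall 2: combined Q = 71.16 m³/s; C = (61.90·34.62 + 9.260·970.0)/71.16 = 156.3 µg/L.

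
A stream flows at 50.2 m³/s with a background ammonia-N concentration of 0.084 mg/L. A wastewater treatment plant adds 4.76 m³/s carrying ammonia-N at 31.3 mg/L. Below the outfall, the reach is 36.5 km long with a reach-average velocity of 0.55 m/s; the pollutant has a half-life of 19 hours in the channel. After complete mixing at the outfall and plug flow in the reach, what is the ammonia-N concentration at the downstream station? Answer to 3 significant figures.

Flow-weighted average: C = (50.20·0.08400 + 4.760·31.30) / 54.96 = 153.2/54.96 = 2.788 mg/L.
Travel time t = 36.5·1000 / 0.55 = 66360 s = 18.43 h.
Half-life 19 h → k = ln 2 / 19 = 0.03648 h⁻¹ = 0.8756 d⁻¹.
Decay over the reach: 2.788·exp(−kt) = 2.788·0.5104 = 1.423 mg/L.

1.42 mg/L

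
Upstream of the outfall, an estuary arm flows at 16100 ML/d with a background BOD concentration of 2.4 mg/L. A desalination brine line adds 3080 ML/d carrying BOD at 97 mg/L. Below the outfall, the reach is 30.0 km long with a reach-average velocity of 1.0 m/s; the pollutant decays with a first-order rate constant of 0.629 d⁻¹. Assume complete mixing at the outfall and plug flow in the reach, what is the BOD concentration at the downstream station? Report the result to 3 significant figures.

Mass balance: C = (16100·2.400 + 3080·97.00) / 19180 = 337400/19180 = 17.59 mg/L.
Travel time t = 30.0·1000 / 1.0 = 30000 s = 8.333 h.
Applying C = C₀e^(−kt): 17.59 × 0.8038 = 14.14 mg/L.

14.1 mg/L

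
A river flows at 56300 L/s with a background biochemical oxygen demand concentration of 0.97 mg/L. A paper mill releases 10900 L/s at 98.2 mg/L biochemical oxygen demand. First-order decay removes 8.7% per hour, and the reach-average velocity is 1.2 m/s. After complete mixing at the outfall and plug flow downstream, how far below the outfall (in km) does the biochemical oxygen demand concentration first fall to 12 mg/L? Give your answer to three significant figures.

15.8 km

After mixing, C = (56300·0.9700 + 10900·98.20) / 67200 = 1125000/67200 = 16.74 mg/L.
8.7%/h lost → k = −ln(1 − 0.087) = 0.09102 h⁻¹.
Set 16.74·exp(−k·t) = 12 → t = ln(16.74/12)/k = 13170 s = 3.658 h.
Distance = v·t = 1.2·13170 = 15800 m = 15.80 km.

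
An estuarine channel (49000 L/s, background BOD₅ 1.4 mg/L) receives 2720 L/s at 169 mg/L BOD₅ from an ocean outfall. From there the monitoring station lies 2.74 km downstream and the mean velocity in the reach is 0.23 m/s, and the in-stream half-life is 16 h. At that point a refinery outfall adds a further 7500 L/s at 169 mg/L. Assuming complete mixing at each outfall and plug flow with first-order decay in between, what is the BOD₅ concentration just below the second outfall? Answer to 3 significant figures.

29.1 mg/L

Mass balance: C = (49000·1.400 + 2720·169.0) / 51720 = 528300/51720 = 10.21 mg/L; combined flow 51720 L/s.
Travel time t = 2.74·1000 / 0.23 = 11910 s = 3.309 h.
Half-life 16 h → k = ln 2 / 16 = 0.04332 h⁻¹ = 1.040 d⁻¹.
After decay, C = 10.21 × e^(−kt) = 10.21 × 0.8664 = 8.850 mg/L.
Second outfall: C = (51720·8.850 + 7500·169.0)/59220 = 29.13 mg/L.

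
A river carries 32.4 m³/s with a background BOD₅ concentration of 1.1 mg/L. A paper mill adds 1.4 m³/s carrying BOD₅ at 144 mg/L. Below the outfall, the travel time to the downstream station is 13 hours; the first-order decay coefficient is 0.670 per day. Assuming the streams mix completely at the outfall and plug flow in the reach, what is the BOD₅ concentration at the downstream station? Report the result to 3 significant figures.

4.88 mg/L

Conservation of mass: C = (32.40·1.100 + 1.400·144.0) / 33.80 = 237.2/33.80 = 7.019 mg/L.
Applying C = C₀e^(−kt): 7.019 × 0.6956 = 4.883 mg/L.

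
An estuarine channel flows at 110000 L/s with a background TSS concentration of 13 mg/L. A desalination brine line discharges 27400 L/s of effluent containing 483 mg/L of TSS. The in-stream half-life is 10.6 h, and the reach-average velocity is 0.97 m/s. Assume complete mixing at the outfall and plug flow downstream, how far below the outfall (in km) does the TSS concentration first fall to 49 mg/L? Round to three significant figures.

Conservation of mass: C = (110000·13.00 + 27400·483.0) / 137400 = 14660000/137400 = 106.7 mg/L.
Half-life 10.6 h → k = ln 2 / 10.6 = 0.06539 h⁻¹ = 1.569 d⁻¹.
Set 106.7·exp(−k·t) = 49 → t = ln(106.7/49)/k = 42860 s = 11.90 h.
Distance = v·t = 0.97·42860 = 41570 m = 41.57 km.

41.6 km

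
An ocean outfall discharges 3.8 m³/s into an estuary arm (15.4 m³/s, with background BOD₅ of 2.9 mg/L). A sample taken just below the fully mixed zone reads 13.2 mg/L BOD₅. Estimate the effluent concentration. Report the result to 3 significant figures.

Mass balance: 15.40·2.900 + 3.800·Cₑ = 19.20·13.20
→ Cₑ = (19.20·13.20 − 15.40·2.900) / 3.800 = 54.94 mg/L.

54.9 mg/L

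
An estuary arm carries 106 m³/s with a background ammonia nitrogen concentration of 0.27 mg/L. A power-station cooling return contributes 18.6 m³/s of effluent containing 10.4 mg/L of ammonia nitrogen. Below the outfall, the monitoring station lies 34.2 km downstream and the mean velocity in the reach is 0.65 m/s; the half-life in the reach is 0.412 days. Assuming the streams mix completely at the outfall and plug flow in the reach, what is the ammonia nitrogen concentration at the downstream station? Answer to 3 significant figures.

Mixed concentration C = ΣQC/ΣQ = (106.0·0.2700 + 18.60·10.40) / 124.6 = 222.1/124.6 = 1.782 mg/L.
Travel time t = 34.2·1000 / 0.65 = 52620 s = 14.62 h.
Half-life 0.412 d → k = ln 2 / 0.412 = 1.682 d⁻¹.
Decay over the reach: 1.782·exp(−kt) = 1.782·0.3590 = 0.6397 mg/L.

0.640 mg/L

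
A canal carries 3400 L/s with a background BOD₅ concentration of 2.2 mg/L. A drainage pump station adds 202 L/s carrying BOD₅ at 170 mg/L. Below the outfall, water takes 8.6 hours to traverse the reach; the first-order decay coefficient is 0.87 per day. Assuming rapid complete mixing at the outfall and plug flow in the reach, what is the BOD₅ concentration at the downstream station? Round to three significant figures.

8.50 mg/L

Flow-weighted average: C = (3400·2.200 + 202.0·170.0) / 3602 = 41820/3602 = 11.61 mg/L.
Applying C = C₀e^(−kt): 11.61 × 0.7322 = 8.501 mg/L.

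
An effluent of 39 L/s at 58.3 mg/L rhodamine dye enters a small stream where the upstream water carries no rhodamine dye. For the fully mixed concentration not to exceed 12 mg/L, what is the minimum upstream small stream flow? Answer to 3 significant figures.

150 L/s

Set C_mix = 12: (Q·0 + 39.00·58.30) / (Q + 39.00) = 12
→ Q = 39.00·(58.30 − 12)/(12 − 0) = 150.5 L/s.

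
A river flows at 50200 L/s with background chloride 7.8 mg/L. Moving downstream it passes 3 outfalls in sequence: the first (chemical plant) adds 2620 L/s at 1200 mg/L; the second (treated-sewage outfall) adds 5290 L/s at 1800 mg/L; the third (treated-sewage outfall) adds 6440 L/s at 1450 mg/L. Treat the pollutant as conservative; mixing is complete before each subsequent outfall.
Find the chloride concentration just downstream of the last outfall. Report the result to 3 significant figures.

347 mg/L

Outfall 1: combined Q = 52820 L/s; C = (50200·7.800 + 2620·1200)/52820 = 66.94 mg/L.
Outfall 2: combined Q = 58110 L/s; C = (52820·66.94 + 5290·1800)/58110 = 224.7 mg/L.
Outfall 3: combined Q = 64550 L/s; C = (58110·224.7 + 6440·1450)/64550 = 346.9 mg/L.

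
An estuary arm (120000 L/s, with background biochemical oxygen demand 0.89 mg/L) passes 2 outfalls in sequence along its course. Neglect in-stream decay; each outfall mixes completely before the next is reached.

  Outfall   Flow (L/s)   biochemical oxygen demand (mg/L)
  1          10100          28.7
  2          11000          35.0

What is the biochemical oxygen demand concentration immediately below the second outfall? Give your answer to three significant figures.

After outfall 1: Q = 120000 + 10100 = 130100 L/s; C = (120000·0.8900 + 10100·28.70)/130100 = 3.049 mg/L.
After outfall 2: Q = 130100 + 11000 = 141100 L/s; C = (130100·3.049 + 11000·35.00)/141100 = 5.540 mg/L.

5.54 mg/L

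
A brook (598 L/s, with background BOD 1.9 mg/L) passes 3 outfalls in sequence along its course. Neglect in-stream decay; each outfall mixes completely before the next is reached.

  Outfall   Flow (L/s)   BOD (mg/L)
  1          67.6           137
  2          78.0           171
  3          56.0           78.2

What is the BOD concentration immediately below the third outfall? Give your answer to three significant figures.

35.2 mg/L

After outfall 1: Q = 598.0 + 67.60 = 665.6 L/s; C = (598.0·1.900 + 67.60·137.0)/665.6 = 15.62 mg/L.
After outfall 2: Q = 665.6 + 78.00 = 743.6 L/s; C = (665.6·15.62 + 78.00·171.0)/743.6 = 31.92 mg/L.
After outfall 3: Q = 743.6 + 56.00 = 799.6 L/s; C = (743.6·31.92 + 56.00·78.20)/799.6 = 35.16 mg/L.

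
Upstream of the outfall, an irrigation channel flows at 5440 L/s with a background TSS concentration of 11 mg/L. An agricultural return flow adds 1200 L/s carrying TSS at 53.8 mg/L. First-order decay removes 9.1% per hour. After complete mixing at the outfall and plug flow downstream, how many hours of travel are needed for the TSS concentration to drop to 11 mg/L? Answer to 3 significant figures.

5.58 h

Mass balance: C = (5440·11.00 + 1200·53.80) / 6640 = 124400/6640 = 18.73 mg/L.
9.1%/h lost → k = −ln(1 − 0.091) = 0.09541 h⁻¹.
18.73·exp(−k·t) = 11 → t = ln(18.73/11)/k = 20090 s = 5.581 h.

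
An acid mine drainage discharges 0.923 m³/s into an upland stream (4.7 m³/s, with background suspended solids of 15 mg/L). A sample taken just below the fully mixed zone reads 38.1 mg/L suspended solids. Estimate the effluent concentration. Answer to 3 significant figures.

156 mg/L

Mass balance: 4.700·15.00 + 0.9230·Cₑ = 5.623·38.10
→ Cₑ = (5.623·38.10 − 4.700·15.00) / 0.9230 = 155.7 mg/L.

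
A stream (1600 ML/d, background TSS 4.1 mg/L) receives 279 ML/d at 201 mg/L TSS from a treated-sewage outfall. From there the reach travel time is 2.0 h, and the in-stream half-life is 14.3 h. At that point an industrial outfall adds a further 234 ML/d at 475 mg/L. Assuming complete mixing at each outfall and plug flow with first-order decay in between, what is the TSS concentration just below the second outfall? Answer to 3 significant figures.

79.5 mg/L

After mixing, C = (1600·4.100 + 279.0·201.0) / 1879 = 62640/1879 = 33.34 mg/L; combined flow 1879 ML/d.
Half-life 14.3 h → k = ln 2 / 14.3 = 0.04847 h⁻¹ = 1.163 d⁻¹.
Decay over the reach: 33.34·exp(−kt) = 33.34·0.9076 = 30.26 mg/L.
Second outfall: C = (1879·30.26 + 234.0·475.0)/2113 = 79.51 mg/L.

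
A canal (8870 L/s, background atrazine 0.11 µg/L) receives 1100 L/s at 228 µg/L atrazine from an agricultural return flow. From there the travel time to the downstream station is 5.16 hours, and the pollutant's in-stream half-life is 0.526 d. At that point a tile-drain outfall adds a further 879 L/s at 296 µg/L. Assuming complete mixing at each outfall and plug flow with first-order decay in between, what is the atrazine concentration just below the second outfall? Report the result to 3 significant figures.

Conservation of mass: C = (8870·0.1100 + 1100·228.0) / 9970 = 251800/9970 = 25.25 µg/L; combined flow 9970 L/s.
Half-life 0.526 d → k = ln 2 / 0.526 = 1.318 d⁻¹.
Decay over the reach: 25.25·exp(−kt) = 25.25·0.7533 = 19.02 µg/L.
Second outfall: C = (9970·19.02 + 879.0·296.0)/10850 = 41.46 µg/L.

41.5 µg/L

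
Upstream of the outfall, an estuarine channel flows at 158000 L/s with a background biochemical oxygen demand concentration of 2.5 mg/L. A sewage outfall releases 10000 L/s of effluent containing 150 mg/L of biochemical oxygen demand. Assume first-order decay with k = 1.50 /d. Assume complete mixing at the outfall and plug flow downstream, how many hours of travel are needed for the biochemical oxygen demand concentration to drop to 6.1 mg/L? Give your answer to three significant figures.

9.84 h

Flow-weighted average: C = (158000·2.500 + 10000·150.0) / 168000 = 1895000/168000 = 11.28 mg/L.
11.28·exp(−k·t) = 6.1 → t = ln(11.28/6.1)/k = 35410 s = 9.836 h.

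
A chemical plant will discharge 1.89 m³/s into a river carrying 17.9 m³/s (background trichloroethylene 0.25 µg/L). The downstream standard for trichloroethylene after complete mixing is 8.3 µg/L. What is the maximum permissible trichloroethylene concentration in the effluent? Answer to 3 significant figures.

84.5 µg/L

At the limit, (Qr·Cr + Qe·Cₑ)/(Qr + Qe) = 8.3:
Cₑ = (19.79·8.3 − 17.90·0.2500) / 1.890 = 84.54 µg/L.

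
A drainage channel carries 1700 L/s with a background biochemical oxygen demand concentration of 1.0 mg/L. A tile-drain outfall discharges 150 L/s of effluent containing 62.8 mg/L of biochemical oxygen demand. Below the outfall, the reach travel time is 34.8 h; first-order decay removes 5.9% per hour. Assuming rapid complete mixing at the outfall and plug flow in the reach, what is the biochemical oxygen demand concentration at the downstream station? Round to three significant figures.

Mixed concentration C = ΣQC/ΣQ = (1700·1.000 + 150.0·62.80) / 1850 = 11120/1850 = 6.011 mg/L.
5.9%/h lost → k = −ln(1 − 0.059) = 0.06081 h⁻¹.
Applying C = C₀e^(−kt): 6.011 × 0.1205 = 0.7242 mg/L.

0.724 mg/L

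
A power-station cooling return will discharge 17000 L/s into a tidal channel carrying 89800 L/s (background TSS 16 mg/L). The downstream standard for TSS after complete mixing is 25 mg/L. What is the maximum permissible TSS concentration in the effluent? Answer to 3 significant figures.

At the limit, (Qr·Cr + Qe·Cₑ)/(Qr + Qe) = 25:
Cₑ = (106800·25 − 89800·16.00) / 17000 = 72.54 mg/L.

72.5 mg/L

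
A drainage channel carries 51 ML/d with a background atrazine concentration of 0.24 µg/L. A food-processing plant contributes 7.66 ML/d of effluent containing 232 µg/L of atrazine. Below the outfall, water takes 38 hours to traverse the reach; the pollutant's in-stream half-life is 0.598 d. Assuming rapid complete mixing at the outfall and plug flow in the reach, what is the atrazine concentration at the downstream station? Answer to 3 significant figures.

Conservation of mass: C = (51.00·0.2400 + 7.660·232.0) / 58.66 = 1789/58.66 = 30.50 µg/L.
Half-life 0.598 d → k = ln 2 / 0.598 = 1.159 d⁻¹.
After decay, C = 30.50 × e^(−kt) = 30.50 × 0.1596 = 4.868 µg/L.

4.87 µg/L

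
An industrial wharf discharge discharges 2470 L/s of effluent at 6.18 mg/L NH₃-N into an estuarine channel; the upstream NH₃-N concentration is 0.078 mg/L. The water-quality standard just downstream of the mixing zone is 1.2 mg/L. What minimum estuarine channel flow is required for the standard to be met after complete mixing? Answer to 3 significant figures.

11000 L/s

Set C_mix = 1.2: (Q·0.07800 + 2470·6.180) / (Q + 2470) = 1.2
→ Q = 2470·(6.180 − 1.2)/(1.2 − 0.07800) = 10960 L/s.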